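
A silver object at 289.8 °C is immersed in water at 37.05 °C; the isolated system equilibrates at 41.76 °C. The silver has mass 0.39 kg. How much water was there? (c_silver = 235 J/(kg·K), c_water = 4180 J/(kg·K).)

Heat gained plus heat lost sum to zero:
0.39×235×(41.76 − 289.8) + m×4180×(41.76 − 37.05) = 0
19688 m = 22733
m = 22733/19688 ≈ 1.155 kg

m ≈ 1.15 kg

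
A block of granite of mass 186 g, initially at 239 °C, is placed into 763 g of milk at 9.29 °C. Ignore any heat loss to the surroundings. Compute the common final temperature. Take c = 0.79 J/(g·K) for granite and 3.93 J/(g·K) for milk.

T_f = Σ m_i c_i T_i / Σ m_i c_i:
T_f = (146.94·239 + 2998.6·9.29) / (146.94 + 2998.6)
    = 62976 / 3145.5 ≈ 20.02 °C

T_f ≈ 20.0 °C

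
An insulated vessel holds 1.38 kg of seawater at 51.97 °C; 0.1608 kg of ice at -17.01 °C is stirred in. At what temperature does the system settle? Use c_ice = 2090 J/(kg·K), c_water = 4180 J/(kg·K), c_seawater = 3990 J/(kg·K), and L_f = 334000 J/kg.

T_f ≈ 36.7 °C

Energy conservation, ΣQ = 0:
ice -17.01→0 °C: 0.1608×2090×17.01 = 5716.6; melt ice: 0.1608×334000 = 53707; warm the meltwater: 672.14 T; seawater cools: 1.38×3990×(T − 51.97) = 5506.2(T − 51.97)
6178.3 T = 286157 − 59424 = 226733
T ≈ 36.70 °C. Since T > 0 °C, the all-ice-melts assumption holds.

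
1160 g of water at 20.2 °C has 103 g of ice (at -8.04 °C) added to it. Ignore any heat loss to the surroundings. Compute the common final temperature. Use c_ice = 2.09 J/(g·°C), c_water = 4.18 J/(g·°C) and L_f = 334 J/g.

T_f ≈ 11.7 °C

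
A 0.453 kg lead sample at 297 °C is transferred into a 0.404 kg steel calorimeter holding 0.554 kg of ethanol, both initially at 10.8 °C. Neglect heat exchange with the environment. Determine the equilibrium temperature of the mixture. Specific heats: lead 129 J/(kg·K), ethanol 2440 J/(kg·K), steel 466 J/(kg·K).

Heat gained plus heat lost sum to zero:
0.453*129*(T − 297) + 0.554*2440*(T − 10.8) + 0.404*466*(T − 10.8) = 0
58.44(T − 297) + 1351.8(T − 10.8) + 188.26(T − 10.8) = 0
(58.44 + 1351.8 + 188.26) T = 58.44*297 + 1351.8*10.8 + 188.26*10.8
T = 33988/1598.5 ≈ 21.26 °C

T_f ≈ 21.3 °C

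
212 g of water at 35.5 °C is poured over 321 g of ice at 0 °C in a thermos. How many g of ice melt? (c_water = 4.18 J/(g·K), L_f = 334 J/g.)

Water can give up m c ΔT = 212·4.18·35.5 = 31459 J before reaching 0 °C.
To melt every bit of ice: 321·334 = 107214 J.
That's not enough to melt it all — equilibrium is at 0 °C with ice remaining.
m_melt = 31459 / L_f = 94.19 g.

m_melted ≈ 94.2 g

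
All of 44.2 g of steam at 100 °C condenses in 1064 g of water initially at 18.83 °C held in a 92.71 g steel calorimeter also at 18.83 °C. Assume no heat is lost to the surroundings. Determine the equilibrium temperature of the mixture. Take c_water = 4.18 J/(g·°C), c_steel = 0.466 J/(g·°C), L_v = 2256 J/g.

T_f ≈ 43.4 °C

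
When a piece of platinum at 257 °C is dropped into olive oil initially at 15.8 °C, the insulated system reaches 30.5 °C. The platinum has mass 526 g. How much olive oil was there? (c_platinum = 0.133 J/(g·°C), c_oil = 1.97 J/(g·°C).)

m ≈ 547 g

Heat lost by the platinum = heat gained by the oil:
526·0.133·(257 − 30.5) = m·1.97·(30.5 − 15.8)
28.96 m = 15845  ⇒  m ≈ 547.2 g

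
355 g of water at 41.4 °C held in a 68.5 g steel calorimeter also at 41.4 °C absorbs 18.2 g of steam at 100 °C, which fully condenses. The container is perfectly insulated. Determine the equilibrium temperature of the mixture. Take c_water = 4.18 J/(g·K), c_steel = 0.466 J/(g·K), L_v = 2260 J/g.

Energy balance with sensible and latent terms:
steam→water at 100 °C releases m L_v = 18.2×2260 = 41132
  condensate cools 100→T: 18.2×4.18×(T − 100) = 76.08(T − 100)
  original water: 1483.9(T − 41.4)
  steel cup: 68.5×0.466×(T − 41.4) = 31.92(T − 41.4)
1591.9 T = 41132 + 7607.6 + 62755 = 111495
T ≈ 70.04 °C, under the boiling point, so the assumption holds.

T_f ≈ 70.0 °C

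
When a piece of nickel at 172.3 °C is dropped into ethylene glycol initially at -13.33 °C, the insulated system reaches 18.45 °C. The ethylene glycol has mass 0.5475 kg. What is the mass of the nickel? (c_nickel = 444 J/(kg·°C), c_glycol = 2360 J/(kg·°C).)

m ≈ 0.601 kg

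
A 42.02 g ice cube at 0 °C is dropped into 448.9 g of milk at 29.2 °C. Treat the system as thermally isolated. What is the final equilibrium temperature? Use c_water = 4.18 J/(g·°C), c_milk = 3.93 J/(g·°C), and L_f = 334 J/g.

Taking heat into each body as positive, Σ m c ΔT = 0:
melt ice: 42.02·334 = 14035
  warm the meltwater: 175.64 T
  milk: 1764.2(T − 29.2)
1939.8 T = 51514 − 14035 = 37479
T ≈ 19.32 °C. Since T > 0 °C, the all-ice-melts assumption holds.

T_f ≈ 19.3 °C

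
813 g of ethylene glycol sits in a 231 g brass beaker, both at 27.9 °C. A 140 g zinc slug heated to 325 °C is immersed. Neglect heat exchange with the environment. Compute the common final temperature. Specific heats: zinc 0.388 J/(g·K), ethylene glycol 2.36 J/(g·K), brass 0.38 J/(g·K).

T_f ≈ 35.7 °C

T_f is the heat-capacity-weighted average of the initial temperatures:
T_f = (54.32·325 + 1918.7·27.9 + 87.78·27.9) / (54.32 + 1918.7 + 87.78)
    = 73634 / 2060.8 ≈ 35.73 °C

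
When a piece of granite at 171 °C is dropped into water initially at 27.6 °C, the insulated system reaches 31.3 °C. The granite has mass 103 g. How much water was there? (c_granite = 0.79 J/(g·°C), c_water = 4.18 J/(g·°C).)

m ≈ 735 g

Conservation of energy gives ΣQ = 0:
103×0.79×(31.3 − 171) + m×4.18×(31.3 − 27.6) = 0
15.47 m = 11367
m = 11367/15.47 ≈ 735 g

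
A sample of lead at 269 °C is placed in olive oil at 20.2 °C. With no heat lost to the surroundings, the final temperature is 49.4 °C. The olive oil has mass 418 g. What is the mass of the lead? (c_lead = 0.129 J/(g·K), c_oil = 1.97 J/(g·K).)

m ≈ 849 g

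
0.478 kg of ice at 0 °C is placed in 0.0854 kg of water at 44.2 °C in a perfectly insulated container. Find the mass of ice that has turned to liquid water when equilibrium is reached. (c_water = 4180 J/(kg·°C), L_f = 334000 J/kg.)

m_melted ≈ 0.0472 kg

Heat available from the water dropping to 0 °C: 0.0854·4180·44.2 = 15778 J.
Melting all 0.478 kg of ice would need 0.478·334000 = 159652 J.
That's not enough to melt it all — equilibrium is at 0 °C with ice remaining.
Mass melted = 15778/334000 ≈ 0.04724 kg.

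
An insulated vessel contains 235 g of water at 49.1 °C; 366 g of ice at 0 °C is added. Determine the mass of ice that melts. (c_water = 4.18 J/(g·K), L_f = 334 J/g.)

Water can give up m c ΔT = 235×4.18×49.1 = 48231 J before reaching 0 °C.
Melting all 366 g of ice would need 366×334 = 122244 J.
Since 48231 < 122244 J, not all the ice melts; equilibrium is at 0 °C.
m_melt = 48231 / L_f = 144.4 g.

m_melted ≈ 144 g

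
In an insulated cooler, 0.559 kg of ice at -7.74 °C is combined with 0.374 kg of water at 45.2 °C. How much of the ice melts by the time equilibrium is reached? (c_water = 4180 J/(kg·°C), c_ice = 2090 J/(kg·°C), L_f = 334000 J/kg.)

Cooling the water to 0 °C releases 0.374×4180×45.2 = 70662 J.
Of that, 0.559×2090×7.74 = 9042.7 J goes to bring the ice to 0 °C, leaving 61619 J.
Fully melting the ice requires m_ice L_f = 0.559×334000 = 186706 J.
Since 61619 < 186706 J, not all the ice melts; equilibrium is at 0 °C.
m_melted×334000 = 61619  ⇒  m_melted ≈ 0.1845 kg.

m_melted ≈ 0.184 kg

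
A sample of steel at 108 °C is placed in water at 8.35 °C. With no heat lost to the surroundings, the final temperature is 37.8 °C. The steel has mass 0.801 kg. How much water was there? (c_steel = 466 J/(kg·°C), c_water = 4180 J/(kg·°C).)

m ≈ 0.213 kg

Heat lost by the steel = heat gained by the water:
0.801×466×(108 − 37.8) = m×4180×(37.8 − 8.35)
123101 m = 26203  ⇒  m ≈ 0.2129 kg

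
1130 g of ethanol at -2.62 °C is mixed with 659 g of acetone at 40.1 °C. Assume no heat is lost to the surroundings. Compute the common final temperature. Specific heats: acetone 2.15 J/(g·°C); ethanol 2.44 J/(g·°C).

T_f ≈ 11.9 °C

Net heat exchanged in the isolated system is zero:
659*2.15*(T − 40.1) + 1130*2.44*(T − (-2.62)) = 0
1416.8(T − 40.1) + 2757.2(T − (-2.62)) = 0
(1416.8 + 2757.2) T = 1416.8*40.1 + 2757.2*(-2.62)
T ≈ 11.88 °C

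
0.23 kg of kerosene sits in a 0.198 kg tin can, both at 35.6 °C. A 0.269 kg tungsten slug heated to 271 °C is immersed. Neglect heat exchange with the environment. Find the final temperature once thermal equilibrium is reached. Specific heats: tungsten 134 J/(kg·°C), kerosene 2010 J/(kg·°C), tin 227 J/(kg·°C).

T_f ≈ 51.2 °C

Let T be the final temperature. ΣQ_i = 0:
0.269·134·(T − 271) + 0.23·2010·(T − 35.6) + 0.198·227·(T − 35.6) = 0
36.05(T − 271) + 462.3(T − 35.6) + 44.95(T − 35.6) = 0
(36.05 + 462.3 + 44.95) T = 36.05·271 + 462.3·35.6 + 44.95·35.6
T = 27826/543.29 ≈ 51.22 °C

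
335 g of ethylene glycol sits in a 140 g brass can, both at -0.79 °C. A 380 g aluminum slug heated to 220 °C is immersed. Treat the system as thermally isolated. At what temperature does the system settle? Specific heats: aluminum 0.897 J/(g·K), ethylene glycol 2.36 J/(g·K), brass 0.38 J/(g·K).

T_f ≈ 62.7 °C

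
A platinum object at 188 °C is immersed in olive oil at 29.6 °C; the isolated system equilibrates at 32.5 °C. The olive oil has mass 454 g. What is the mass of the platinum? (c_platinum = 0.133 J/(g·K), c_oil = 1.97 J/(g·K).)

m ≈ 125 g

Heat lost by the platinum = heat gained by the oil:
m·0.133·(188 − 32.5) = 454·1.97·(32.5 − 29.6)
20.68 m = 2593.7  ⇒  m ≈ 125.4 g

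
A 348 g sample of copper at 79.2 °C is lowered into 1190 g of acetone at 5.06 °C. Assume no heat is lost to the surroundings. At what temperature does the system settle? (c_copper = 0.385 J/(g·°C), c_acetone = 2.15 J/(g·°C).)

Heat gained plus heat lost sum to zero:
348×0.385×(T − 79.2) + 1190×2.15×(T − 5.06) = 0
133.98(T − 79.2) + 2558.5(T − 5.06) = 0
2692.5 T = 23557
T = 23557 / 2692.5 = 8.75 °C

T_f ≈ 8.7 °C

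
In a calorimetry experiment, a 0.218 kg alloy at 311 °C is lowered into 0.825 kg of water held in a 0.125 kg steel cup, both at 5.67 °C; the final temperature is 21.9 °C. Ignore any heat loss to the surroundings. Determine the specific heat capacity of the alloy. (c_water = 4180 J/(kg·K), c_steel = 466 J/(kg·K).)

c ≈ 903 J/(kg·K)

Setting the total heat transfer to zero:
0.218·c·(21.9 − 311) + 0.825·4180·(21.9 − 5.67) + 0.125·466·(21.9 − 5.67) = 0
-63.02 c = -56915
c = -56915/-63.02 ≈ 903.1 J/(kg·K)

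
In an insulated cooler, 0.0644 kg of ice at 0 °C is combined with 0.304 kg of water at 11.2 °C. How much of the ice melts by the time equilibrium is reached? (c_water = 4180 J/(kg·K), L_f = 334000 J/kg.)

m_melted ≈ 0.0426 kg

Cooling the water to 0 °C releases 0.304×4180×11.2 = 14232 J.
To melt every bit of ice: 0.0644×334000 = 21510 J.
14232 J < 21510 J, so only part of the ice melts and the system sits at 0 °C.
m_melt = 14232 / L_f = 0.04261 kg.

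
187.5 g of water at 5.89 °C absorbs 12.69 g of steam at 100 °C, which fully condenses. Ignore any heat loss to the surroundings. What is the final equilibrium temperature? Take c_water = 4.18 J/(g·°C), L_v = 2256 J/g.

T_f ≈ 46.1 °C

Taking heat into each body as positive, Σ m c ΔT = 0:
condense steam: −12.69·2256 = −28629
  condensed water 100 °C→T: 53.04(T − 100)
  original water: 783.75(T − 5.89)
836.79 T = 28629 + 5304.4 + 4616.3 = 38549
T ≈ 46.07 °C, under the boiling point, so the assumption holds.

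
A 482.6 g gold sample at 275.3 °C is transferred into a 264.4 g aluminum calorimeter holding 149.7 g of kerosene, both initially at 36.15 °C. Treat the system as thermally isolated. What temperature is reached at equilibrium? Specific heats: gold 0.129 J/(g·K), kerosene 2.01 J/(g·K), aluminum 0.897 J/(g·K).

Setting the total heat transfer to zero:
482.6*0.129*(T − 275.3) + 149.7*2.01*(T − 36.15) + 264.4*0.897*(T − 36.15) = 0
600.32 T = 36590
T = 36590 / 600.32 = 61 °C

T_f ≈ 61.0 °C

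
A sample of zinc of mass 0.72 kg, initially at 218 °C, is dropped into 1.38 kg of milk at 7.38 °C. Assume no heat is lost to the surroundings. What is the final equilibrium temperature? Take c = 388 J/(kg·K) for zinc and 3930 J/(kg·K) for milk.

Set heat shed by the hot body equal to heat absorbed by the cold body:
0.72·388·(218 − T) = 1.38·3930·(T − 7.38)
279.36(218 − T) = 5423.4(T − 7.38)
5702.8 T = 100925  ⇒  T ≈ 17.70 °C

T_f ≈ 17.7 °C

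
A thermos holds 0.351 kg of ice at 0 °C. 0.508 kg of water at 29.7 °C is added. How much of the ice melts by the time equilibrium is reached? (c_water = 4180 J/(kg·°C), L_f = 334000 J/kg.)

m_melted ≈ 0.189 kg

Heat available from the water dropping to 0 °C: 0.508·4180·29.7 = 63066 J.
Fully melting the ice requires m_ice L_f = 0.351·334000 = 117234 J.
63066 J < 117234 J, so only part of the ice melts and the system sits at 0 °C.
m_melt = 63066 / L_f = 0.1888 kg.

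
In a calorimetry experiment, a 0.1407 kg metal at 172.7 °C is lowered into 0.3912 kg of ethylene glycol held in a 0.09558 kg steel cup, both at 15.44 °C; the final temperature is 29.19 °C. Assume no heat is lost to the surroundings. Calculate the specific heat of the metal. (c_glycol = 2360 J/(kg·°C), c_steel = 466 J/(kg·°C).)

Heat gained plus heat lost sum to zero:
0.1407·c·(29.19 − 172.7) + 0.3912·2360·(29.19 − 15.44) + 0.09558·466·(29.19 − 15.44) = 0
-20.19 c = -13307
c = -13307/-20.19 ≈ 659 J/(kg·°C)

c ≈ 659 J/(kg·°C)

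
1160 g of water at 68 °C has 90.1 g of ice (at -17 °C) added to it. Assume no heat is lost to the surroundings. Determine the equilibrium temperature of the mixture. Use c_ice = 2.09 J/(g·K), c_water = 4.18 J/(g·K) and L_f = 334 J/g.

T_f ≈ 56.7 °C

Energy conservation, ΣQ = 0:
warm ice to 0 °C: 90.1×2.09×(0 − (-17)) = 3201.3
  latent heat to melt: 90.1×334 = 30093
  meltwater 0→T: 90.1×4.18×T = 376.62 T
  water cools: 1160×4.18×(T − 68) = 4848.8(T − 68)
5225.4 T = 329718 − 33295 = 296424
T ≈ 56.73 °C (positive, so assuming full melt was valid).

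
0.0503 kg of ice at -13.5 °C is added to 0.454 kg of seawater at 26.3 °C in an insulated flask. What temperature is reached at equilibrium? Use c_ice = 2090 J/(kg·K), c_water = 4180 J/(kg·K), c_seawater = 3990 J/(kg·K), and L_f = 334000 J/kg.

T_f ≈ 14.6 °C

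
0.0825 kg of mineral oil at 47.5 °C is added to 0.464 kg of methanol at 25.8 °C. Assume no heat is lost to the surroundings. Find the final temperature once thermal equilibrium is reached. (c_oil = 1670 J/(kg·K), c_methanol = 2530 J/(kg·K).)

Taking heat into each body as positive, Σ m c ΔT = 0:
0.0825×1670×(T − 47.5) + 0.464×2530×(T − 25.8) = 0
1311.7 T = 36831
T ≈ 28.08 °C

T_f ≈ 28.1 °C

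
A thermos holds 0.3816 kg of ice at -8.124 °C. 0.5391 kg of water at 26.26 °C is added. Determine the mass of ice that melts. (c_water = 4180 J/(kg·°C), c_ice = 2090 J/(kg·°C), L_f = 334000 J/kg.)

Heat available from the water dropping to 0 °C: 0.5391×4180×26.26 = 59175 J.
Of that, 0.3816×2090×8.124 = 6479.2 J goes to bring the ice to 0 °C, leaving 52696 J.
Melting all 0.3816 kg of ice would need 0.3816×334000 = 127454 J.
That's not enough to melt it all — equilibrium is at 0 °C with ice remaining.
Mass melted = 52696/334000 ≈ 0.1578 kg.

m_melted ≈ 0.158 kg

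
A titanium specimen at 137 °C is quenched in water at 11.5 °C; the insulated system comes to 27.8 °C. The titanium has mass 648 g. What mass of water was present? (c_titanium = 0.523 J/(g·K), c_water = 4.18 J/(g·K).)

m ≈ 543 g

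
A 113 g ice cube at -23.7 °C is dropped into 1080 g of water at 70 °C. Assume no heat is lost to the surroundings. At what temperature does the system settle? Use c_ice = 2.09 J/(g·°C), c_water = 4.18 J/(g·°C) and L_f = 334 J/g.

Sum of m c ΔT and latent-heat terms is zero:
warm ice to 0 °C: 113×2.09×(0 − (-23.7)) = 5597.2; latent heat to melt: 113×334 = 37742; warm the meltwater: 472.34 T; water: 4514.4(T − 70)
4986.7 T = 316008 − 43339 = 272669
T ≈ 54.68 °C. Since T > 0 °C, the all-ice-melts assumption holds.

T_f ≈ 54.7 °C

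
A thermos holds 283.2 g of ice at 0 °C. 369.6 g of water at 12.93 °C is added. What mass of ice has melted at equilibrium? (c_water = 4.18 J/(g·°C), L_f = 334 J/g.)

Cooling the water to 0 °C releases 369.6×4.18×12.93 = 19976 J.
Melting all 283.2 g of ice would need 283.2×334 = 94589 J.
19976 J < 94589 J, so only part of the ice melts and the system sits at 0 °C.
m_melt = 19976 / L_f = 59.81 g.

m_melted ≈ 59.8 g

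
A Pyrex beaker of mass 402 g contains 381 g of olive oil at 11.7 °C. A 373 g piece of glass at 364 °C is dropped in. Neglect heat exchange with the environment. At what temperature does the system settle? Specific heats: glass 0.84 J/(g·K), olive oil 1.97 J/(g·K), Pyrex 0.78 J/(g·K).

Heat gained plus heat lost sum to zero:
373·0.84·(T − 364) + 381·1.97·(T − 11.7) + 402·0.78·(T − 11.7) = 0
1377.4 T = 126499
T = 126499 / 1377.4 = 91.8 °C

T_f ≈ 91.8 °C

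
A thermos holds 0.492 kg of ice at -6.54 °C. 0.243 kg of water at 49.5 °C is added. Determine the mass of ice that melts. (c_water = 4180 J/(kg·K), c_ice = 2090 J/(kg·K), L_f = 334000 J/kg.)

m_melted ≈ 0.13 kg

Cooling the water to 0 °C releases 0.243×4180×49.5 = 50279 J.
Of that, 0.492×2090×6.54 = 6725 J goes to bring the ice to 0 °C, leaving 43554 J.
Fully melting the ice requires m_ice L_f = 0.492×334000 = 164328 J.
That's not enough to melt it all — equilibrium is at 0 °C with ice remaining.
m_melt = 43554 / L_f = 0.1304 kg.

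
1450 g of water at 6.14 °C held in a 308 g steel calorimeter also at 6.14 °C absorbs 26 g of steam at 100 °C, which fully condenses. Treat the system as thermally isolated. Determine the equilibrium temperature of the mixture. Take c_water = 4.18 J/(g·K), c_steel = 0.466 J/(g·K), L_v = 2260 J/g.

Heat gained plus heat lost sum to zero:
latent heat released on condensation: 26×2260 = 58760
  condensate cools 100→T: 26×4.18×(T − 100) = 108.68(T − 100)
  water warms: 1450×4.18×(T − 6.14) = 6061(T − 6.14)
  cup: 143.53(T − 6.14)
6313.2 T = 58760 + 10868 + 38096 = 107724
T ≈ 17.06 °C — below 100 °C, confirming all the steam condensed.

T_f ≈ 17.1 °C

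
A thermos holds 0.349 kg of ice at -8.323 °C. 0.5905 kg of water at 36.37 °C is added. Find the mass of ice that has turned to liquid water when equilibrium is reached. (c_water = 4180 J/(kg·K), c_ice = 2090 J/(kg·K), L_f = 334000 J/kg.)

m_melted ≈ 0.251 kg

Heat available from the water dropping to 0 °C: 0.5905·4180·36.37 = 89772 J.
Warming the ice to 0 °C takes 0.349·2090·8.323 = 6070.9 J, leaving 83701 J for melting.
To melt every bit of ice: 0.349·334000 = 116566 J.
83701 J < 116566 J, so only part of the ice melts and the system sits at 0 °C.
Mass melted = 83701/334000 ≈ 0.2506 kg.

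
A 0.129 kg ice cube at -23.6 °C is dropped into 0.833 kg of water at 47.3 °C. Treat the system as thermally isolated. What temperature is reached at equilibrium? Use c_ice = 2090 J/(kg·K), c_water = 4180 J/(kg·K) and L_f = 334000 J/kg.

T_f ≈ 28.7 °C

Conservation of energy gives ΣQ = 0:
ice -23.6→0 °C: 0.129·2090·23.6 = 6362.8; fusion: m_ice L_f = 0.129·334000 = 43086; meltwater 0→T: 0.129·4180·T = 539.22 T; water: 3481.9(T − 47.3)
4021.2 T = 164696 − 49449 = 115247
T ≈ 28.66 °C. Since T > 0 °C, the all-ice-melts assumption holds.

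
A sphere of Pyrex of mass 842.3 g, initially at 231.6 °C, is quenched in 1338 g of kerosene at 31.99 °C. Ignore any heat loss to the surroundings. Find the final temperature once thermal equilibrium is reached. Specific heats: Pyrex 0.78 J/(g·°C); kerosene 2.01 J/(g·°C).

Heat gained plus heat lost sum to zero:
842.3·0.78·(T − 231.6) + 1338·2.01·(T − 31.99) = 0
656.99(T − 231.6) + 2689.4(T − 31.99) = 0
3346.4 T = 238193
T = 238193/3346.4 ≈ 71.18 °C

T_f ≈ 71.2 °C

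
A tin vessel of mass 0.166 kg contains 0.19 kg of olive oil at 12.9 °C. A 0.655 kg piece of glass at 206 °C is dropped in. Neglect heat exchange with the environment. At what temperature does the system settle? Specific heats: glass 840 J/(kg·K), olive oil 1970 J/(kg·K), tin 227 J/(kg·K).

Taking heat into each body as positive, Σ m c ΔT = 0:
0.655×840×(T − 206) + 0.19×1970×(T − 12.9) + 0.166×227×(T − 12.9) = 0
550.2(T − 206) + 374.3(T − 12.9) + 37.68(T − 12.9) = 0
962.18 T = 118656
T = 118656/962.18 ≈ 123.32 °C

T_f ≈ 123.3 °C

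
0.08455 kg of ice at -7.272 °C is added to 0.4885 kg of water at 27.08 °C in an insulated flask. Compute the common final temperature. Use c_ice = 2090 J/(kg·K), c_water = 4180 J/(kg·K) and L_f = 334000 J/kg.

T_f ≈ 10.8 °C

Taking heat into each body as positive, Σ m c ΔT = 0:
ice -7.272→0 °C: 0.08455·2090·7.272 = 1285; fusion: m_ice L_f = 0.08455·334000 = 28240; meltwater 0→T: 0.08455·4180·T = 353.42 T; water cools: 0.4885·4180·(T − 27.08) = 2041.9(T − 27.08)
2395.3 T = 55295 − 29525 = 25771
T ≈ 10.76 °C (positive, so assuming full melt was valid).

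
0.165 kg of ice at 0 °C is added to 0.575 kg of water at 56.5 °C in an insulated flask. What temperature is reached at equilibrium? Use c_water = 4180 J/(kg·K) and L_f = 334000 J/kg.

Taking heat into each body as positive, Σ m c ΔT = 0:
latent heat to melt: 0.165·334000 = 55110
  meltwater 0→T: 0.165·4180·T = 689.7 T
  water cools: 0.575·4180·(T − 56.5) = 2403.5(T − 56.5)
3093.2 T = 135798 − 55110 = 80688
T ≈ 26.09 °C. Since T > 0 °C, the all-ice-melts assumption holds.

T_f ≈ 26.1 °C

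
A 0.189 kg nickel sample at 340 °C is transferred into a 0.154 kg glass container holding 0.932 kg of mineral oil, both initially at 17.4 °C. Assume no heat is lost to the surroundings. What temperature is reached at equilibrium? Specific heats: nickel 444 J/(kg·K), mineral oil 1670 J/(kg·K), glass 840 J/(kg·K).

T_f ≈ 32.7 °C

With ΣQ=0 the equilibrium temperature is the m·c-weighted mean:
T_f = (83.92*340 + 1556.4*17.4 + 129.36*17.4) / (83.92 + 1556.4 + 129.36)
    = 57864 / 1769.7 ≈ 32.70 °C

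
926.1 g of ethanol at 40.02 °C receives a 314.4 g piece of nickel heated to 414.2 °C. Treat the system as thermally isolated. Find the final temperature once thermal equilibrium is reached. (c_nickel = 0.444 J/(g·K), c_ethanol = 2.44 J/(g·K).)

T_f ≈ 61.8 °C

Taking heat into each body as positive, Σ m c ΔT = 0:
314.4*0.444*(T − 414.2) + 926.1*2.44*(T − 40.02) = 0
139.59(T − 414.2) + 2259.7(T − 40.02) = 0
2399.3 T = 148252
T = 148252 / 2399.3 = 61.8 °C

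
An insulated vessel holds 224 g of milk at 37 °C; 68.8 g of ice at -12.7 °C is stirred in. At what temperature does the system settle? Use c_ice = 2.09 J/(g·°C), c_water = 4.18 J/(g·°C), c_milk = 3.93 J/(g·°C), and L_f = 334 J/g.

Let T be the final temperature. ΣQ_i = 0:
warm ice to 0 °C: 68.8·2.09·(0 − (-12.7)) = 1826.2; fusion: m_ice L_f = 68.8·334 = 22979; warm the meltwater: 287.58 T; milk: 880.32(T − 37)
1167.9 T = 32572 − 24805 = 7766.5
T ≈ 6.65 °C (positive, so assuming full melt was valid).

T_f ≈ 6.6 °C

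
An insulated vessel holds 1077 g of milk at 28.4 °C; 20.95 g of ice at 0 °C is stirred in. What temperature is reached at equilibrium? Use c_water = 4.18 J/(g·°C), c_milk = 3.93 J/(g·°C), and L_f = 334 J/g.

T_f ≈ 26.2 °C

Taking heat into each body as positive, Σ m c ΔT = 0:
fusion: m_ice L_f = 20.95×334 = 6997.3
  meltwater 0→T: 20.95×4.18×T = 87.57 T
  milk cools: 1077×3.93×(T − 28.4) = 4232.6(T − 28.4)
4320.2 T = 120206 − 6997.3 = 113209
T ≈ 26.20 °C — above 0 °C, consistent with complete melting.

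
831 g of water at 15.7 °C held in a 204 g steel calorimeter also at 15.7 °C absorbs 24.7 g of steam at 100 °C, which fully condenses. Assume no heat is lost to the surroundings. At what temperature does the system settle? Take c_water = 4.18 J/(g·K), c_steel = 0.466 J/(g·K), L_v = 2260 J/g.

T_f ≈ 33.3 °C

Heat gained plus heat lost sum to zero:
condense steam: −24.7·2260 = −55822
  condensate cools 100→T: 24.7·4.18·(T − 100) = 103.25(T − 100)
  original water: 3473.6(T − 15.7)
  cup: 95.06(T − 15.7)
3671.9 T = 55822 + 10325 + 56028 = 122174
T ≈ 33.27 °C (< 100 °C, so full condensation is consistent).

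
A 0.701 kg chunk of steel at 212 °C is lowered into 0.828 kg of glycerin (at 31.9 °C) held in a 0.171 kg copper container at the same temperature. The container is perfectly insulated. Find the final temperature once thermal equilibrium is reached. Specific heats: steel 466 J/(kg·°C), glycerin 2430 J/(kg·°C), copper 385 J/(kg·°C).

T_f ≈ 56.4 °C

T_f = Σ m_i c_i T_i / Σ m_i c_i:
T_f = (326.67*212 + 2012*31.9 + 65.84*31.9) / (326.67 + 2012 + 65.84)
    = 135537 / 2404.5 ≈ 56.37 °C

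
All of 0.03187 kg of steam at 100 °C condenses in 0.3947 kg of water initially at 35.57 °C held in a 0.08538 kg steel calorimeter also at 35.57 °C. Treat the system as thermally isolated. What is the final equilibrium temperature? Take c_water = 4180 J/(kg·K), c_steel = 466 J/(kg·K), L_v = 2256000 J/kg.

T_f ≈ 79.7 °C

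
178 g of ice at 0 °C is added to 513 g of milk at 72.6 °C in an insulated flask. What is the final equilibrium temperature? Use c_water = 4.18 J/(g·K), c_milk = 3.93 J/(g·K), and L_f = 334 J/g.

T_f ≈ 31.5 °C

Net heat exchanged in the isolated system is zero:
melt ice: 178·334 = 59452; warm the meltwater: 744.04 T; milk cools: 513·3.93·(T − 72.6) = 2016.1(T − 72.6)
2760.1 T = 146368 − 59452 = 86916
T ≈ 31.49 °C — above 0 °C, consistent with complete melting.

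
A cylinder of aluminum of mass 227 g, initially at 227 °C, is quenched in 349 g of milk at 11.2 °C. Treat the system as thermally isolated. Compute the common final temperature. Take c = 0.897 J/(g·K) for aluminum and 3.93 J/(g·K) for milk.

T_f ≈ 39.1 °C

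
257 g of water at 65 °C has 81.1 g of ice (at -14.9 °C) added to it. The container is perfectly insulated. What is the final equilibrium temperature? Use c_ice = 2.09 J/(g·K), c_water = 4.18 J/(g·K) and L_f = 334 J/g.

Heat gained plus heat lost sum to zero:
ice -14.9→0 °C: 81.1×2.09×14.9 = 2525.5
  melt ice: 81.1×334 = 27087
  warm the meltwater: 339 T
  water cools: 257×4.18×(T − 65) = 1074.3(T − 65)
1413.3 T = 69827 − 29613 = 40214
T ≈ 28.45 °C. Since T > 0 °C, the all-ice-melts assumption holds.

T_f ≈ 28.5 °C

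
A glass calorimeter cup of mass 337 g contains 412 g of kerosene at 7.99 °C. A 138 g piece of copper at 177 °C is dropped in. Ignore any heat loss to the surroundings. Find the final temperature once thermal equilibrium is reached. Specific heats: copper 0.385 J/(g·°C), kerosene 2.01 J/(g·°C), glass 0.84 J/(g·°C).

Heat gained plus heat lost sum to zero:
138*0.385*(T − 177) + 412*2.01*(T − 7.99) + 337*0.84*(T − 7.99) = 0
53.13(T − 177) + 828.12(T − 7.99) + 283.08(T − 7.99) = 0
(53.13 + 828.12 + 283.08) T = 53.13*177 + 828.12*7.99 + 283.08*7.99
T = 18282/1164.3 ≈ 15.70 °C

T_f ≈ 15.7 °C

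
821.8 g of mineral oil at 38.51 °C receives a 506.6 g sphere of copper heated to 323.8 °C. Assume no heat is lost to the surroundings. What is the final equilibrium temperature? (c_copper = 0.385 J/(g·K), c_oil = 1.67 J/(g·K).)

T_f ≈ 74.0 °C

With ΣQ=0 the equilibrium temperature is the m·c-weighted mean:
T_f = (195.04·323.8 + 1372.4·38.51) / (195.04 + 1372.4)
    = 116006 / 1567.4 ≈ 74.01 °C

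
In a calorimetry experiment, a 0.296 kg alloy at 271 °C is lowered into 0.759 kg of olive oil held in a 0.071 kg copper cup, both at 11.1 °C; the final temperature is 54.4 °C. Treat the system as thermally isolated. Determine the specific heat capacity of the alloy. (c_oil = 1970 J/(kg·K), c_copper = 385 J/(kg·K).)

c ≈ 1030 J/(kg·K)

Heat gained plus heat lost sum to zero:
0.296·c·(54.4 − 271) + 0.759·1970·(54.4 − 11.1) + 0.071·385·(54.4 − 11.1) = 0
-64.11 c = -65927
c = -65927/-64.11 ≈ 1028 J/(kg·K)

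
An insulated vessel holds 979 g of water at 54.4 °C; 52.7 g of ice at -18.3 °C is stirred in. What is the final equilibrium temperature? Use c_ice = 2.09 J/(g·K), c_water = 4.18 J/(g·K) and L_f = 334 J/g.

Net heat exchanged in the isolated system is zero:
warm ice to 0 °C: 52.7·2.09·(0 − (-18.3)) = 2015.6
  latent heat to melt: 52.7·334 = 17602
  warm the meltwater: 220.29 T
  water: 4092.2(T − 54.4)
4312.5 T = 222617 − 19617 = 202999
T ≈ 47.07 °C. Since T > 0 °C, the all-ice-melts assumption holds.

T_f ≈ 47.1 °C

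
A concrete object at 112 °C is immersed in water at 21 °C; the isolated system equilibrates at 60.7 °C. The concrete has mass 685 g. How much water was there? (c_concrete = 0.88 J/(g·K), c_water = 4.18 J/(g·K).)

m ≈ 186 g

Heat lost by the concrete = heat gained by the water:
685·0.88·(112 − 60.7) = m·4.18·(60.7 − 21)
165.95 m = 30924  ⇒  m ≈ 186.3 g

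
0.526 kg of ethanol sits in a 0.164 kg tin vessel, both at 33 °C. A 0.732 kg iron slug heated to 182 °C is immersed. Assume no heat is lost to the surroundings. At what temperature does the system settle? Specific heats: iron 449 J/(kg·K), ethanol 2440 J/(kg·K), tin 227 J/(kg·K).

Let T be the final temperature. ΣQ_i = 0:
0.732*449*(T − 182) + 0.526*2440*(T − 33) + 0.164*227*(T − 33) = 0
328.67(T − 182) + 1283.4(T − 33) + 37.23(T − 33) = 0
1649.3 T = 103400
T = 103400 / 1649.3 = 62.7 °C

T_f ≈ 62.7 °C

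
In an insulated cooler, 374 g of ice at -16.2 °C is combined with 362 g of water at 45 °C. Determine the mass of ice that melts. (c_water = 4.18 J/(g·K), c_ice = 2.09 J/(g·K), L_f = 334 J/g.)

m_melted ≈ 166 g

Water can give up m c ΔT = 362·4.18·45 = 68092 J before reaching 0 °C.
Warming the ice to 0 °C takes 374·2.09·16.2 = 12663 J, leaving 55429 J for melting.
Fully melting the ice requires m_ice L_f = 374·334 = 124916 J.
55429 J < 124916 J, so only part of the ice melts and the system sits at 0 °C.
m_melt = 55429 / L_f = 166 g.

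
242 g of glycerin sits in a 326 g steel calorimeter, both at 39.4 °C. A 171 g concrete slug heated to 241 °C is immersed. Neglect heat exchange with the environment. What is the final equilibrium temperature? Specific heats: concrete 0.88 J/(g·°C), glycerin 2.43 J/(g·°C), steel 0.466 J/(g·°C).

T_f ≈ 73.5 °C

Net heat exchanged in the isolated system is zero:
171×0.88×(T − 241) + 242×2.43×(T − 39.4) + 326×0.466×(T − 39.4) = 0
150.48(T − 241) + 588.06(T − 39.4) + 151.92(T − 39.4) = 0
(150.48 + 588.06 + 151.92) T = 150.48×241 + 588.06×39.4 + 151.92×39.4
T ≈ 73.47 °C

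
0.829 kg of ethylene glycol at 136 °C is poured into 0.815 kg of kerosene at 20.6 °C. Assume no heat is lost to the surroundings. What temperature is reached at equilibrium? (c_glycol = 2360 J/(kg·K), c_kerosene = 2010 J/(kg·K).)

T_f is the heat-capacity-weighted average of the initial temperatures:
T_f = (1956.4·136 + 1638.1·20.6) / (1956.4 + 1638.1)
    = 299822 / 3594.6 ≈ 83.41 °C

T_f ≈ 83.4 °C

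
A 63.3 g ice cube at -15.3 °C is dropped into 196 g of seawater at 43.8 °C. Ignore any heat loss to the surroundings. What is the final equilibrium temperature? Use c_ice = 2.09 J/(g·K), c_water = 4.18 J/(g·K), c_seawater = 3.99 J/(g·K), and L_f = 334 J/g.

Taking heat into each body as positive, Σ m c ΔT = 0:
ice -15.3→0 °C: 63.3×2.09×15.3 = 2024.1
  melt ice: 63.3×334 = 21142
  warm the meltwater: 264.59 T
  seawater cools: 196×3.99×(T − 43.8) = 782.04(T − 43.8)
1046.6 T = 34253 − 23166 = 11087
T ≈ 10.59 °C — above 0 °C, consistent with complete melting.

T_f ≈ 10.6 °C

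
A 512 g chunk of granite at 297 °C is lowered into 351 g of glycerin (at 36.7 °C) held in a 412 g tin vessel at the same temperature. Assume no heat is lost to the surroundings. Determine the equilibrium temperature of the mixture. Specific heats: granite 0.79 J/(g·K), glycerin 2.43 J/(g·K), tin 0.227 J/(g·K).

Energy conservation, ΣQ = 0:
512×0.79×(T − 297) + 351×2.43×(T − 36.7) + 412×0.227×(T − 36.7) = 0
404.48(T − 297) + 852.93(T − 36.7) + 93.52(T − 36.7) = 0
(404.48 + 852.93 + 93.52) T = 404.48×297 + 852.93×36.7 + 93.52×36.7
T = 154865 / 1350.9 = 115 °C

T_f ≈ 114.6 °C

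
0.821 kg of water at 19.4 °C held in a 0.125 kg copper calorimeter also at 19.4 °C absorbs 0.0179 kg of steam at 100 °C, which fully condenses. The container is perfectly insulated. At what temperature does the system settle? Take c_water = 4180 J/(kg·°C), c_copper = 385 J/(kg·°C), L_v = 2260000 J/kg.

Conservation of energy gives ΣQ = 0:
latent heat released on condensation: 0.0179×2260000 = 40454; condensed water 100 °C→T: 74.82(T − 100); original water: 3431.8(T − 19.4); cup: 48.12(T − 19.4)
3554.7 T = 40454 + 7482.2 + 67510 = 115446
T ≈ 32.48 °C (< 100 °C, so full condensation is consistent).

T_f ≈ 32.5 °C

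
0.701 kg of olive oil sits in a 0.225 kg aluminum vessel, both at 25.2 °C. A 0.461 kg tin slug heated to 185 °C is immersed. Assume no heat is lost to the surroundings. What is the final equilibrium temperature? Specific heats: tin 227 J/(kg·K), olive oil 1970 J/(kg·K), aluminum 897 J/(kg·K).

Net heat exchanged in the isolated system is zero:
0.461×227×(T − 185) + 0.701×1970×(T − 25.2) + 0.225×897×(T − 25.2) = 0
104.65(T − 185) + 1381(T − 25.2) + 201.83(T − 25.2) = 0
1687.4 T = 59246
T = 59246 / 1687.4 = 35.1 °C

T_f ≈ 35.1 °C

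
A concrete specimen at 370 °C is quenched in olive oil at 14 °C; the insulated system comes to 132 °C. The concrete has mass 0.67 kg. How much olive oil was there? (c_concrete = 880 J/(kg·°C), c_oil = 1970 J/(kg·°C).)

Taking heat into each body as positive, Σ m c ΔT = 0:
0.67·880·(132 − 370) + m·1970·(132 − 14) = 0
232460 m = 140325
m = 140325/232460 ≈ 0.6037 kg

m ≈ 0.604 kg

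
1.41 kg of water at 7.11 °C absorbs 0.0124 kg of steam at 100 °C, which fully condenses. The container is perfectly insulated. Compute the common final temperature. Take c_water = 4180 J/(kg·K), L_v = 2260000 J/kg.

Heat gained plus heat lost sum to zero:
condense steam: −0.0124×2260000 = −28024; condensed water 100 °C→T: 51.83(T − 100); original water: 5893.8(T − 7.11)
5945.6 T = 28024 + 5183.2 + 41905 = 75112
T ≈ 12.63 °C (< 100 °C, so full condensation is consistent).

T_f ≈ 12.6 °C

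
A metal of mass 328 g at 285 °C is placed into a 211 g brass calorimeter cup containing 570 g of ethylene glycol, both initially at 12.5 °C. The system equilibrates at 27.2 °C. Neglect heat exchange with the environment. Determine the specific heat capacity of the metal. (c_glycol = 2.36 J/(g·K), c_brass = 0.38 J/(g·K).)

Energy conservation, ΣQ = 0:
328·c·(27.2 − 285) + 570·2.36·(27.2 − 12.5) + 211·0.38·(27.2 − 12.5) = 0
-84558 c = -20953
c = -20953/-84558 ≈ 0.2478 J/(g·K)

c ≈ 0.248 J/(g·K)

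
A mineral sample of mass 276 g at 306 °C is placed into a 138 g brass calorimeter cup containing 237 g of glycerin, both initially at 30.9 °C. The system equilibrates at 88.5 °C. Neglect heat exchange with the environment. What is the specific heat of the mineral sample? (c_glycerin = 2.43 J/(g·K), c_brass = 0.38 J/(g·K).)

c ≈ 0.603 J/(g·K)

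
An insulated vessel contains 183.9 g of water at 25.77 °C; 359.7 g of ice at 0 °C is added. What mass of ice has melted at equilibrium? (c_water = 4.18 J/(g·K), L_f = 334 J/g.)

m_melted ≈ 59.3 g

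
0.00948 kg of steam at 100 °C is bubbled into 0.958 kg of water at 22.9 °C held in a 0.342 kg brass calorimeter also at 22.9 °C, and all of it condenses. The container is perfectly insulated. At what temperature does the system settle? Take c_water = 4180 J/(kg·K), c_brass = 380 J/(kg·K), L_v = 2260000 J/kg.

T_f ≈ 28.8 °C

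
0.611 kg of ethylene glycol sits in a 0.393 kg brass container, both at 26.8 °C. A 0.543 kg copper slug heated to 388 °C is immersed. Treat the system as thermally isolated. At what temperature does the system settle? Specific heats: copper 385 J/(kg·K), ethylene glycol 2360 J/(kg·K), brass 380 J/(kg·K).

With ΣQ=0 the equilibrium temperature is the m·c-weighted mean:
T_f = (209.06*388 + 1442*26.8 + 149.34*26.8) / (209.06 + 1442 + 149.34)
    = 123760 / 1800.4 ≈ 68.74 °C

T_f ≈ 68.7 °C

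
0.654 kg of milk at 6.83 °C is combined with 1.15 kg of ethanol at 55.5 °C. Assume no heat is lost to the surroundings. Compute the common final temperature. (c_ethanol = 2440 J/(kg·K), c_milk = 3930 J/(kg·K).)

With ΣQ=0 the equilibrium temperature is the m·c-weighted mean:
T_f = (2806·55.5 + 2570.2·6.83) / (2806 + 2570.2)
    = 173288 / 5376.2 ≈ 32.23 °C

T_f ≈ 32.2 °C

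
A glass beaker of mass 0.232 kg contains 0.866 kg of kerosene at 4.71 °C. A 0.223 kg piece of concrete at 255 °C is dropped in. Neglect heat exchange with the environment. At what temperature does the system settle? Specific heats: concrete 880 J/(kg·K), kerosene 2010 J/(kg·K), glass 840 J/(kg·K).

T_f ≈ 27.8 °C

T_f is the heat-capacity-weighted average of the initial temperatures:
T_f = (196.24×255 + 1740.7×4.71 + 194.88×4.71) / (196.24 + 1740.7 + 194.88)
    = 59158 / 2131.8 ≈ 27.75 °C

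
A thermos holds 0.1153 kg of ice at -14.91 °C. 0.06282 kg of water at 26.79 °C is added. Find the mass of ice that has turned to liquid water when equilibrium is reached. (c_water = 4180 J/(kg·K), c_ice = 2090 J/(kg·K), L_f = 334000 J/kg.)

Water can give up m c ΔT = 0.06282·4180·26.79 = 7034.7 J before reaching 0 °C.
Warming the ice to 0 °C takes 0.1153·2090·14.91 = 3593 J, leaving 3441.8 J for melting.
To melt every bit of ice: 0.1153·334000 = 38510 J.
Since 3441.8 < 38510 J, not all the ice melts; equilibrium is at 0 °C.
m_melted·334000 = 3441.8  ⇒  m_melted ≈ 0.0103 kg.

m_melted ≈ 0.0103 kg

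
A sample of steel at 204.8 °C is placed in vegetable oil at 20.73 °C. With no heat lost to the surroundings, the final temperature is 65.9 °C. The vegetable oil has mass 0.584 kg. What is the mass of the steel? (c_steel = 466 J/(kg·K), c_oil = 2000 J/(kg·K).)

m ≈ 0.815 kg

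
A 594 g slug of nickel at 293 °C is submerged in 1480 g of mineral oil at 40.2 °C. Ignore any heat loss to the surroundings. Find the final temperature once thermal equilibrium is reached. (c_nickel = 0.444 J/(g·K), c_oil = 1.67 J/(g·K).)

Conservation of energy gives ΣQ = 0:
594×0.444×(T − 293) + 1480×1.67×(T − 40.2) = 0
2735.3 T = 176633
T = 176633/2735.3 ≈ 64.57 °C

T_f ≈ 64.6 °C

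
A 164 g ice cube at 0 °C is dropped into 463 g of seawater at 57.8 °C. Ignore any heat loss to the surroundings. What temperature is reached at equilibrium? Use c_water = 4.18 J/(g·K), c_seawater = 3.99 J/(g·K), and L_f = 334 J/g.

T_f ≈ 20.5 °C

Heat gained plus heat lost sum to zero:
melt ice: 164×334 = 54776; meltwater 0→T: 164×4.18×T = 685.52 T; seawater cools: 463×3.99×(T − 57.8) = 1847.4(T − 57.8)
2532.9 T = 106778 − 54776 = 52002
T ≈ 20.53 °C (positive, so assuming full melt was valid).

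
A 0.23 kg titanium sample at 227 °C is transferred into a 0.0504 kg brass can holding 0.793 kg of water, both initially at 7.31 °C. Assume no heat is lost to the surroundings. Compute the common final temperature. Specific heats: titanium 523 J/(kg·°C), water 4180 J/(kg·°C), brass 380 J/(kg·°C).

T_f ≈ 15.0 °C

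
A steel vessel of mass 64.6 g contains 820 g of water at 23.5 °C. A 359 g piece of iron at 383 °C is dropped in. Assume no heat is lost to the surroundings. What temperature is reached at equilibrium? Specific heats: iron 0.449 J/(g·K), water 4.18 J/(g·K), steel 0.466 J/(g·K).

T_f ≈ 39.5 °C

Taking heat into each body as positive, Σ m c ΔT = 0:
359×0.449×(T − 383) + 820×4.18×(T − 23.5) + 64.6×0.466×(T − 23.5) = 0
3618.9 T = 142992
T = 142992 / 3618.9 = 39.5 °C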